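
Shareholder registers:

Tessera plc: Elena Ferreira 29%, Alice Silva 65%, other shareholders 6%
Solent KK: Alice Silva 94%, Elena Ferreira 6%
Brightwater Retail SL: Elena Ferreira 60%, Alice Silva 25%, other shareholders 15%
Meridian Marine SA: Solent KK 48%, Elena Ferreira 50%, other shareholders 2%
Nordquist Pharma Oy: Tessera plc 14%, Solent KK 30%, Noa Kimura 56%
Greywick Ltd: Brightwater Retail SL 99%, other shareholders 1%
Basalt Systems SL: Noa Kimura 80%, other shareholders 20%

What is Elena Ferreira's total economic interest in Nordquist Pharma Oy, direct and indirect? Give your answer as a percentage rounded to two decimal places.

Elena reaches Nordquist along 2 paths.
Via Tessera: 29% × 14% = 4.06%.
Via Solent: 6% × 30% = 1.8%.
Total: 4.06% + 1.8% = 5.86%.

5.86%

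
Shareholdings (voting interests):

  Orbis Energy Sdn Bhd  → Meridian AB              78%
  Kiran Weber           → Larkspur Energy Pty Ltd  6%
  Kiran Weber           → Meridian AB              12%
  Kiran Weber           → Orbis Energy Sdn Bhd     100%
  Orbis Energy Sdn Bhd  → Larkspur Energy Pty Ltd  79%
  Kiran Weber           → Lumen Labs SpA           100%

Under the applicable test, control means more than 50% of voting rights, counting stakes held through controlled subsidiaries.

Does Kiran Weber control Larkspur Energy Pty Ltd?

Kiran holds 100% of Orbis, so Kiran controls Orbis.
Kiran and Orbis together hold 6% + 79% = 85% of Larkspur, so Kiran controls Larkspur.

Yes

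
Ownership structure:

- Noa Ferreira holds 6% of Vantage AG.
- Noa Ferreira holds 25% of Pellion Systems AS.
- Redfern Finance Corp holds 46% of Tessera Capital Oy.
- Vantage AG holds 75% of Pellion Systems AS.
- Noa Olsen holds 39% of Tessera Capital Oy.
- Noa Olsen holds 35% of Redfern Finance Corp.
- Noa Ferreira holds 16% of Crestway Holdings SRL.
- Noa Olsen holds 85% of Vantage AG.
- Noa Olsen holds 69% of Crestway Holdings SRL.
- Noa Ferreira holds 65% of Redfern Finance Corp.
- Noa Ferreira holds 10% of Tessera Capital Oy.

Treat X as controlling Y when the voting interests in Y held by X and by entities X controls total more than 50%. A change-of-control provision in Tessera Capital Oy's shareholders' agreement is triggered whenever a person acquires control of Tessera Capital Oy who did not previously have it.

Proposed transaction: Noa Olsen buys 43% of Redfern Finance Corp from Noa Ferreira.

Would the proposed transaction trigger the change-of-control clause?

Yes

The purchase adds only to Noa Olsen's holdings (Noa Ferreira's stake shrinks), so Noa Olsen is the only person who could newly come to control Tessera.
Noa Olsen holds 85% of Vantage, so Noa Olsen controls Vantage.
Noa Olsen holds 69% of Crestway, so Noa Olsen controls Crestway.
Vantage holds 75% of Pellion, so Noa Olsen controls Pellion.
In Tessera, Noa Olsen's side holds only 39%, not > 50%.
So before the transaction, Noa Olsen does not control Tessera.
After the purchase, Noa Olsen's direct stake in Redfern rises to 35% + 43% = 78%, and Noa Ferreira's stake falls to 22%.
Noa Olsen holds 78% of Redfern, so Noa Olsen controls Redfern.
Redfern and Noa Olsen together hold 46% + 39% = 85% of Tessera, so Noa Olsen controls Tessera.
Noa Olsen did not control Tessera before and does after, so the clause is triggered.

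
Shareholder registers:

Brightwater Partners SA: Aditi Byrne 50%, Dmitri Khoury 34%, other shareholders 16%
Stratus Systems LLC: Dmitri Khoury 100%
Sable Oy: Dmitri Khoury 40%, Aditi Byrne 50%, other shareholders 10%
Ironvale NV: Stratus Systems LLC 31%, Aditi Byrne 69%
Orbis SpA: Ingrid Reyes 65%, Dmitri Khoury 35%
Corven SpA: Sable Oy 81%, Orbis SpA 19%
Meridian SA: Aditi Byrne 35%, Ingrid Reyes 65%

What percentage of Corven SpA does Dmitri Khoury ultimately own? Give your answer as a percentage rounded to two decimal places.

39.05%

Dmitri reaches Corven along 2 paths.
Via Sable: 40% × 81% = 32.4%.
Via Orbis: 35% × 19% = 6.65%.
Total: 32.4% + 6.65% = 39.05%.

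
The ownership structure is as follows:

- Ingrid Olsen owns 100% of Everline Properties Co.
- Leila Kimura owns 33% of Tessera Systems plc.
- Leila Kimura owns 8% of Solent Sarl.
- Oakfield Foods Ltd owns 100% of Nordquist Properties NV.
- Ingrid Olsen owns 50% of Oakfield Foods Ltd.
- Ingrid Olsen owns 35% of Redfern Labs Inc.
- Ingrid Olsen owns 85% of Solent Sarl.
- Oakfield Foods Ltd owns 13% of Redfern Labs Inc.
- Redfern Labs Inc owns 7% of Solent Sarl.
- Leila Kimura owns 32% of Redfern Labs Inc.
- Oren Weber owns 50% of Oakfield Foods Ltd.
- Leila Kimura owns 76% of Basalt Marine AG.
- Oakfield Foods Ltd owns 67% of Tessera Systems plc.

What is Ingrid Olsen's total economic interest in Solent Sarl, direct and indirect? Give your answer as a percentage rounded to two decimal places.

87.91%

Ingrid reaches Solent along 3 paths.
Via Oakfield → Redfern: 50% × 13% × 7% = 0.455%.
Via Redfern: 35% × 7% = 2.45%.
Direct stake: 85% = 85%.
Total: 0.455% + 2.45% + 85% = 87.905%.
Rounded: 87.91%.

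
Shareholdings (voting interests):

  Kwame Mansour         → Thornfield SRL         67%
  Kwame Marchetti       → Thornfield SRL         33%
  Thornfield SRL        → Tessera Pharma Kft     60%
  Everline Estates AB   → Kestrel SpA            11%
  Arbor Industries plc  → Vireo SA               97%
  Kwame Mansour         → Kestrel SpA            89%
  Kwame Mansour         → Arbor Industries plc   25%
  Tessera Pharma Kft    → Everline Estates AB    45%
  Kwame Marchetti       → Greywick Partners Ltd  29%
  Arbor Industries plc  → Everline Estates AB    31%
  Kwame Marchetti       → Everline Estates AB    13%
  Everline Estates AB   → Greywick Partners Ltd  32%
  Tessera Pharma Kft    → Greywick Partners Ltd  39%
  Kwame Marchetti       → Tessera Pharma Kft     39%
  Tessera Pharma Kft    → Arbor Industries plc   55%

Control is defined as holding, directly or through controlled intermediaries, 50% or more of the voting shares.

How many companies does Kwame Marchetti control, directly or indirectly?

Kwame Marchetti's largest direct stake is 39% in Tessera, which does not meet the threshold.
Kwame Marchetti controls 0 companies.

0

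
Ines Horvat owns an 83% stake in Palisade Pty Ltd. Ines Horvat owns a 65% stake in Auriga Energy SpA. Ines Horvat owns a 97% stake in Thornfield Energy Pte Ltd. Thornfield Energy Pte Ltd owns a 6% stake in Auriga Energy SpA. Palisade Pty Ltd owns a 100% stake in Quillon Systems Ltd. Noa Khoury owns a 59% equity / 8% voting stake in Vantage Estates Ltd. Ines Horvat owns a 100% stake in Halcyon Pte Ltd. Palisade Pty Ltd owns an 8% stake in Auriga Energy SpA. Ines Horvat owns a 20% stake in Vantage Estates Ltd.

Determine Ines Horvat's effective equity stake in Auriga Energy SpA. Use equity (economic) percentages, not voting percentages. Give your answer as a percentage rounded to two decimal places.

77.46%

Ines reaches Auriga along 3 paths.
Via Palisade: 83% × 8% = 6.64%.
Direct stake: 65% = 65%.
Via Thornfield: 97% × 6% = 5.82%.
Total: 6.64% + 65% + 5.82% = 77.46%.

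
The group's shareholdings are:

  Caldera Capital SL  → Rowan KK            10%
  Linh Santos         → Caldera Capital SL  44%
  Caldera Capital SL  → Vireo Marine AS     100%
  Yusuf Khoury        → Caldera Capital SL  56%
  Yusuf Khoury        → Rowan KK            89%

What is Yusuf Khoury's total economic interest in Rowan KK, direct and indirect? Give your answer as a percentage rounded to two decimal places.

94.60%

Yusuf reaches Rowan along 2 paths.
Direct stake: 89% = 89%.
Via Caldera: 56% × 10% = 5.6%.
Total: 89% + 5.6% = 94.6%.
Rounded: 94.60%.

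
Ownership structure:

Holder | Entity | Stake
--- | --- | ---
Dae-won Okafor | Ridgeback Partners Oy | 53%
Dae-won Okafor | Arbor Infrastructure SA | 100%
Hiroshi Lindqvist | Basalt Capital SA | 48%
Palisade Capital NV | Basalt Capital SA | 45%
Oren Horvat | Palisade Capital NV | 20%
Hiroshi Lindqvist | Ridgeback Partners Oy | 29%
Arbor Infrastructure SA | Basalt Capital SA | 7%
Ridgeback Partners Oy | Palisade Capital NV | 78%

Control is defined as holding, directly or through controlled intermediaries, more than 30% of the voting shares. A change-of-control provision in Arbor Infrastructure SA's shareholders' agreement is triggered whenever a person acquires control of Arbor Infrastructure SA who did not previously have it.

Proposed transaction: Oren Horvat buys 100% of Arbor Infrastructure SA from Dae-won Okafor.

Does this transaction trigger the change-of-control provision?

The purchase adds only to Oren's holdings (Dae-won's stake shrinks), so Oren is the only person who could newly come to control Arbor.
Oren's largest direct stake is 20% in Palisade, which does not meet the threshold, so Oren controls no company.
Neither Oren nor any entity Oren controls holds any voting interest in Arbor.
So before the transaction, Oren does not control Arbor.
After the purchase, Oren holds 100% of Arbor directly, and Dae-won's stake falls to 0%.
Oren holds 100% of Arbor, so Oren controls Arbor.
Oren did not control Arbor before and does after, so the clause is triggered.

Yes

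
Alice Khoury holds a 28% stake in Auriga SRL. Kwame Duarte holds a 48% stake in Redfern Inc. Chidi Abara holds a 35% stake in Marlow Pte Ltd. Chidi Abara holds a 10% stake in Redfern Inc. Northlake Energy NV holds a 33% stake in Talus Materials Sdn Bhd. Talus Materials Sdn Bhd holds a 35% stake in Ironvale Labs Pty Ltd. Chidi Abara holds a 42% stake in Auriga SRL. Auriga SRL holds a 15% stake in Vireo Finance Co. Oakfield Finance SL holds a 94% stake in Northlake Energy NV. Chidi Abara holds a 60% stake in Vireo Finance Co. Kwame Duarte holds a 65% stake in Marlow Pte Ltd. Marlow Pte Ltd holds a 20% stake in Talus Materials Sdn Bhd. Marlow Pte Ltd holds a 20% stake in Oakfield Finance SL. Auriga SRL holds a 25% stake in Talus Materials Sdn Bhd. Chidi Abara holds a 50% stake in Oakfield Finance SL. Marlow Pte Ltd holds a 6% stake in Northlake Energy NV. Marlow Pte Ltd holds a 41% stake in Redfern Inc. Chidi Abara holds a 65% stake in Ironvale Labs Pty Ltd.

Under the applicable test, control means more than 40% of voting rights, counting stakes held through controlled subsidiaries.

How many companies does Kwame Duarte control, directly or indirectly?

2

Kwame holds 65% of Marlow, so Kwame controls Marlow.
Marlow and Kwame together hold 41% + 48% = 89% of Redfern, so Kwame controls Redfern.
No other company's threshold is met.
Kwame controls 2 companies.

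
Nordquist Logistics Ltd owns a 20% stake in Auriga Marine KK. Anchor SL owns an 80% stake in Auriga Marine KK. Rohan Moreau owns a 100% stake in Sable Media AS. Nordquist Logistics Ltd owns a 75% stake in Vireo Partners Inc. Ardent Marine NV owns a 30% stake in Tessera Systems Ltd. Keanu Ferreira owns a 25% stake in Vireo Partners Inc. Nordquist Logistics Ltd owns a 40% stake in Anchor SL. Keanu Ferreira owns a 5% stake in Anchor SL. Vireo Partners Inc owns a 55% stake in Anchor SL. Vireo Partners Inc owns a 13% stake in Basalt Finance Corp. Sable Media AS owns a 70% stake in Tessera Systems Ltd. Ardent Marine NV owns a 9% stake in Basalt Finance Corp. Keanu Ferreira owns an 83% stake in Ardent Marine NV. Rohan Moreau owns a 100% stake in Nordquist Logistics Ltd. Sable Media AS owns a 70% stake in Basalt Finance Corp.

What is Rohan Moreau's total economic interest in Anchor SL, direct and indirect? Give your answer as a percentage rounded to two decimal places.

Rohan reaches Anchor along 2 paths.
Via Nordquist → Vireo: 100% × 75% × 55% = 41.25%.
Via Nordquist: 100% × 40% = 40%.
Total: 41.25% + 40% = 81.25%.

81.25%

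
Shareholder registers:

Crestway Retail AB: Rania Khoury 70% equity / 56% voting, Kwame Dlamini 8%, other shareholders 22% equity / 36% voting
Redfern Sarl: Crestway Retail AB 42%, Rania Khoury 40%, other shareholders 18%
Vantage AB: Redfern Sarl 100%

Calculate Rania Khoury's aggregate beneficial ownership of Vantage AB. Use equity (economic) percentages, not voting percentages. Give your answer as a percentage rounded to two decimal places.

69.40%

Rania reaches Vantage along 2 paths.
Via Crestway → Redfern: 70% × 42% × 100% = 29.4%.
Via Redfern: 40% × 100% = 40%.
Total: 29.4% + 40% = 69.4%.
Rounded: 69.40%.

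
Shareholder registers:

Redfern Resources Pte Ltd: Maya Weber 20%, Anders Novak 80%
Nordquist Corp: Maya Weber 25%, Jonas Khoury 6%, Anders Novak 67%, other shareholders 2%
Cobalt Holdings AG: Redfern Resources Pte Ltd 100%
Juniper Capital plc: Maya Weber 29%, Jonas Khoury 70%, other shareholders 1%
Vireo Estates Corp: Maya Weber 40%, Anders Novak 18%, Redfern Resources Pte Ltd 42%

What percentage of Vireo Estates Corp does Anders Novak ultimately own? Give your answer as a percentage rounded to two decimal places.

51.60%

Anders reaches Vireo along 2 paths.
Direct stake: 18% = 18%.
Via Redfern: 80% × 42% = 33.6%.
Total: 18% + 33.6% = 51.6%.
Rounded: 51.60%.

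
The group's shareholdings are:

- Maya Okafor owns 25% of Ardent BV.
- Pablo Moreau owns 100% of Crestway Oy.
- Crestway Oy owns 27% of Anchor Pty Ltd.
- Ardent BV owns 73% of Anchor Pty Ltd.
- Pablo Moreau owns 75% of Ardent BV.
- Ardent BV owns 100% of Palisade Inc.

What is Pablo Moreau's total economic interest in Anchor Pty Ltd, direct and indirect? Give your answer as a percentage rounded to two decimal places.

81.75%

Pablo reaches Anchor along 2 paths.
Via Crestway: 100% × 27% = 27%.
Via Ardent: 75% × 73% = 54.75%.
Total: 27% + 54.75% = 81.75%.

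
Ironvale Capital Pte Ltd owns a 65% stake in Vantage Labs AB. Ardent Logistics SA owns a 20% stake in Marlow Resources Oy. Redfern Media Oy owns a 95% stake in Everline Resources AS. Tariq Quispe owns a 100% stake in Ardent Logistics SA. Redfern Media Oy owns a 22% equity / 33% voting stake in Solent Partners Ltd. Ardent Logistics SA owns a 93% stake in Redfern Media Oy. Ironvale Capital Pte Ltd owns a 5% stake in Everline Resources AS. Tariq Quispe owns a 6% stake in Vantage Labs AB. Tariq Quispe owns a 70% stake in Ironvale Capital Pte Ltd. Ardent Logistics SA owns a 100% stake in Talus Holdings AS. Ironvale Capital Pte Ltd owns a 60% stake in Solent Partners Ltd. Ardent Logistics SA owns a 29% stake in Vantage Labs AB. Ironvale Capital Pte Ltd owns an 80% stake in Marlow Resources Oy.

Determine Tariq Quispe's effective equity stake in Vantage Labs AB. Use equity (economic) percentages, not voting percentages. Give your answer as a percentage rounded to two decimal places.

Tariq reaches Vantage along 3 paths.
Via Ardent: 100% × 29% = 29%.
Direct stake: 6% = 6%.
Via Ironvale: 70% × 65% = 45.5%.
Total: 29% + 6% + 45.5% = 80.5%.
Rounded: 80.50%.

80.50%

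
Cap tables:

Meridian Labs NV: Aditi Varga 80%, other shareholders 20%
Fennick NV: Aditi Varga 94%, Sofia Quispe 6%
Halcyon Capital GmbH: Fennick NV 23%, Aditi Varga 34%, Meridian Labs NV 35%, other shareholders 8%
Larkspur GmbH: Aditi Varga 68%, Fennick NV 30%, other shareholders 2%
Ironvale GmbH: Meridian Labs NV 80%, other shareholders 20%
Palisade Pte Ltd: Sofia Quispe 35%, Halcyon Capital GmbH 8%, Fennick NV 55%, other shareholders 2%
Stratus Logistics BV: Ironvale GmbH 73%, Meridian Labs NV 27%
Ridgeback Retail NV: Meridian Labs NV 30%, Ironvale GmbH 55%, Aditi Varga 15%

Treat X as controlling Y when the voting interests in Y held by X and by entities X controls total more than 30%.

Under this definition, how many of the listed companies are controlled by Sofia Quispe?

Sofia holds 35% of Palisade, so Sofia controls Palisade.
No other company's threshold is met.
Sofia controls 1 company.

1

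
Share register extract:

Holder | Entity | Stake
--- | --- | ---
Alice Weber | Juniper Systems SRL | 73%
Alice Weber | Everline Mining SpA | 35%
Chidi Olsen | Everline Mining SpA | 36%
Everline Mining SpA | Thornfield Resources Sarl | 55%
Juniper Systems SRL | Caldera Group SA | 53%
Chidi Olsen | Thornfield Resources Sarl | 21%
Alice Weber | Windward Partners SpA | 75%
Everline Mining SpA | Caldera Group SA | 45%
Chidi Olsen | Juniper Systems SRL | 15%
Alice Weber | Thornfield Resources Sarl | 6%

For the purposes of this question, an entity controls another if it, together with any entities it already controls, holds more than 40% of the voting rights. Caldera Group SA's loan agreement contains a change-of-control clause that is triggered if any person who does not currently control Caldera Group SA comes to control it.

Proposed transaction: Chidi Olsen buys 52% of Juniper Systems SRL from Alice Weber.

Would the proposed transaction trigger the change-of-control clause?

Yes

The purchase adds only to Chidi's holdings (Alice's stake shrinks), so Chidi is the only person who could newly come to control Caldera.
Chidi's largest direct stake is 36% in Everline, which does not meet the threshold, so Chidi controls no company.
Neither Chidi nor any entity Chidi controls holds any voting interest in Caldera.
So before the transaction, Chidi does not control Caldera.
After the purchase, Chidi's direct stake in Juniper rises to 15% + 52% = 67%, and Alice's stake falls to 21%.
Chidi holds 67% of Juniper, so Chidi controls Juniper.
Juniper holds 53% of Caldera, so Chidi controls Caldera.
Chidi did not control Caldera before and does after, so the clause is triggered.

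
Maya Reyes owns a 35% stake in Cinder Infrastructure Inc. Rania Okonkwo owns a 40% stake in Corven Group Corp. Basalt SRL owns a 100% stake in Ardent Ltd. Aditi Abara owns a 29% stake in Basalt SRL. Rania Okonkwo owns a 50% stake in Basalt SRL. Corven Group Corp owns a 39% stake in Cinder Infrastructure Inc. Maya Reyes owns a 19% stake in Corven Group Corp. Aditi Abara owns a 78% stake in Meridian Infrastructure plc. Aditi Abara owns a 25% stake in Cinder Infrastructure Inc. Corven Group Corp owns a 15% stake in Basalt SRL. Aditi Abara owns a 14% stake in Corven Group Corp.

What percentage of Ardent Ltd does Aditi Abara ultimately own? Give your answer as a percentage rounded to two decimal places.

31.10%

Aditi reaches Ardent along 2 paths.
Via Corven → Basalt: 14% × 15% × 100% = 2.1%.
Via Basalt: 29% × 100% = 29%.
Total: 2.1% + 29% = 31.1%.
Rounded: 31.10%.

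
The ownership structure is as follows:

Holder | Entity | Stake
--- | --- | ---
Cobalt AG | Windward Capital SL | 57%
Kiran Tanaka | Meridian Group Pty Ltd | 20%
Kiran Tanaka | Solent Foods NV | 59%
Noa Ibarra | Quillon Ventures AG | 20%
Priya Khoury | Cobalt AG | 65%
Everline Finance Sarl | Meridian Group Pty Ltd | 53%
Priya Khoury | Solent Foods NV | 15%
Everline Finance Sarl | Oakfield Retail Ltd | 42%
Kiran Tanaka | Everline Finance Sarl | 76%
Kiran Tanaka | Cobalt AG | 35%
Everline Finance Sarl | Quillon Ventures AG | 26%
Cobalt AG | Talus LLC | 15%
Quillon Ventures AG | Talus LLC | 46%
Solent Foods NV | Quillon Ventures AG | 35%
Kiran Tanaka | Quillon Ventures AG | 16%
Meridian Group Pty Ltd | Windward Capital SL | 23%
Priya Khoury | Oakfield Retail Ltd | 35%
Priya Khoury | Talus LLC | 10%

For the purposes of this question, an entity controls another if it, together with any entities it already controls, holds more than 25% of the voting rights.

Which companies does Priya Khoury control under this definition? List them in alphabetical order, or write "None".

Cobalt AG, Oakfield Retail Ltd, Windward Capital SL

Priya holds 35% of Oakfield, so Priya controls Oakfield.
Priya holds 65% of Cobalt, so Priya controls Cobalt.
Cobalt holds 57% of Windward, so Priya controls Windward.
No other company's threshold is met.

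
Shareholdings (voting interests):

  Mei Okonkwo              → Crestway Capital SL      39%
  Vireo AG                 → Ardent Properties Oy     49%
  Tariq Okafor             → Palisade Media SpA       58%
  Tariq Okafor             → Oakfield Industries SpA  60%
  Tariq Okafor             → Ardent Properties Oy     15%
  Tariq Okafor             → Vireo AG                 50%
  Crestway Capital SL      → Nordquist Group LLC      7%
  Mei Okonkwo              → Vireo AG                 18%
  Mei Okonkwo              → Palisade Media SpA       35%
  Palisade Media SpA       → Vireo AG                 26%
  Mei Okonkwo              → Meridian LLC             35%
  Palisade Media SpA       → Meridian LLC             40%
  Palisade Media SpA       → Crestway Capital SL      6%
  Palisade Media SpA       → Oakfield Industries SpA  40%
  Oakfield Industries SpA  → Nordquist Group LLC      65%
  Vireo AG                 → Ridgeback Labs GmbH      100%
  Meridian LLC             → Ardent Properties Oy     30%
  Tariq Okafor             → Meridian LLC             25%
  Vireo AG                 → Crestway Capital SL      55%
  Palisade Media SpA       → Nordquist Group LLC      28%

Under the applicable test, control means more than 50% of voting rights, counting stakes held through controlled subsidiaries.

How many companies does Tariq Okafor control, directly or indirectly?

Tariq holds 58% of Palisade, so Tariq controls Palisade.
Tariq and Palisade together hold 50% + 26% = 76% of Vireo, so Tariq controls Vireo.
Tariq and Palisade together hold 25% + 40% = 65% of Meridian, so Tariq controls Meridian.
Palisade and Vireo together hold 6% + 55% = 61% of Crestway, so Tariq controls Crestway.
Tariq and Meridian and Vireo together hold 15% + 30% + 49% = 94% of Ardent, so Tariq controls Ardent.
Vireo holds 100% of Ridgeback, so Tariq controls Ridgeback.
Tariq and Palisade together hold 60% + 40% = 100% of Oakfield, so Tariq controls Oakfield.
Oakfield and Palisade and Crestway together hold 65% + 28% + 7% = 100% of Nordquist, so Tariq controls Nordquist.
Tariq controls 8 companies.

8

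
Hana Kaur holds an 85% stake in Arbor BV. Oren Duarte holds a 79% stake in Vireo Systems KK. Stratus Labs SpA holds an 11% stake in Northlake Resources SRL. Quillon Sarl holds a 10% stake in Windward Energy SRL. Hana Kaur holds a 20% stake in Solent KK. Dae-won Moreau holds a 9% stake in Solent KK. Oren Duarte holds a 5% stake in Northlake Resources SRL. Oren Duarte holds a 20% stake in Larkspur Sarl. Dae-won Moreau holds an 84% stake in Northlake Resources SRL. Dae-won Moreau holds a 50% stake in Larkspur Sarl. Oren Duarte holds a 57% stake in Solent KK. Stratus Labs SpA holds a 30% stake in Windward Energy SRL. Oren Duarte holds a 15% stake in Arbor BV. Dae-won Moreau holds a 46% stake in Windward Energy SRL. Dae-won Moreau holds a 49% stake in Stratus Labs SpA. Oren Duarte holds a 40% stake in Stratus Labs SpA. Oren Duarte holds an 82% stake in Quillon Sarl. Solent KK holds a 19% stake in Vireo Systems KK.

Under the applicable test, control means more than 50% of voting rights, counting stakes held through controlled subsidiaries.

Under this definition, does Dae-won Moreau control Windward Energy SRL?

No

Dae-won holds 84% of Northlake, so Dae-won controls Northlake.
In Windward, Dae-won's side holds only 46%, not > 50%.
So Dae-won does not control Windward.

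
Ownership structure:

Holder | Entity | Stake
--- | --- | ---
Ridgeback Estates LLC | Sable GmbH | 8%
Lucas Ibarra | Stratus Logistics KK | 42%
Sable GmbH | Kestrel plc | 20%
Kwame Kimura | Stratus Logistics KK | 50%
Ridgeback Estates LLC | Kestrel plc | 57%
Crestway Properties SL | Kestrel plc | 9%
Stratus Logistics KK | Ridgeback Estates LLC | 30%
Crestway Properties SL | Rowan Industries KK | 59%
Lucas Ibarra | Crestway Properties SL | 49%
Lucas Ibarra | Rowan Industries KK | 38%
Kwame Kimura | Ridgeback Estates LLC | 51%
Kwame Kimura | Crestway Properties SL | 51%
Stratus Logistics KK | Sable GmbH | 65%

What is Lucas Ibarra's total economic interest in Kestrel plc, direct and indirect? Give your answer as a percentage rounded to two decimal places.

17.25%

Lucas reaches Kestrel along 4 paths.
Via Crestway: 49% × 9% = 4.41%.
Via Stratus → Sable: 42% × 65% × 20% = 5.46%.
Via Stratus → Ridgeback → Sable: 42% × 30% × 8% × 20% = 0.2016%.
Via Stratus → Ridgeback: 42% × 30% × 57% = 7.182%.
Total: 4.41% + 5.46% + 0.2016% + 7.182% = 17.2536%.
Rounded: 17.25%.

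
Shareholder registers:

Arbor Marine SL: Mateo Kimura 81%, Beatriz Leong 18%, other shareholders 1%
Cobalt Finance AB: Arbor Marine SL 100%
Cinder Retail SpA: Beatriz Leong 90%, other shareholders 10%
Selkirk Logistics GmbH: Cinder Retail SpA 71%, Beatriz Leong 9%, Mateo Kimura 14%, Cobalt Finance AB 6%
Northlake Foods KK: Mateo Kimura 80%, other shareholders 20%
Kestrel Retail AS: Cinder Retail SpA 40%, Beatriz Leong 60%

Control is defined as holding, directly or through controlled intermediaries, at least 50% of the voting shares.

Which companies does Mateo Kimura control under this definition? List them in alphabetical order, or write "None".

Arbor Marine SL, Cobalt Finance AB, Northlake Foods KK

Mateo holds 81% of Arbor, so Mateo controls Arbor.
Arbor holds 100% of Cobalt, so Mateo controls Cobalt.
Mateo holds 80% of Northlake, so Mateo controls Northlake.
No other company's threshold is met.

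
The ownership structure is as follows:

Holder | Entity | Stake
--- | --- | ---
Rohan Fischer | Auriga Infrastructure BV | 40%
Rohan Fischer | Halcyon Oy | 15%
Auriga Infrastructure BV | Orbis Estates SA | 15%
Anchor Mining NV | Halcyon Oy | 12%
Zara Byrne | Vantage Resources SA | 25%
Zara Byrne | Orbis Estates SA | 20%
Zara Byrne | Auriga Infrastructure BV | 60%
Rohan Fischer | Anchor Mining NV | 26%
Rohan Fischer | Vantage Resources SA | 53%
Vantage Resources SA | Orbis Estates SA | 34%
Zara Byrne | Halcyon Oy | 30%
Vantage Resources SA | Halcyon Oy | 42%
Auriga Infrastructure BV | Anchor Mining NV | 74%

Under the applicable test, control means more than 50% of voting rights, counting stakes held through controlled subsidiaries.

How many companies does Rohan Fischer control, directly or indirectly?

Rohan holds 53% of Vantage, so Rohan controls Vantage.
Rohan and Vantage together hold 15% + 42% = 57% of Halcyon, so Rohan controls Halcyon.
No other company's threshold is met.
Rohan controls 2 companies.

2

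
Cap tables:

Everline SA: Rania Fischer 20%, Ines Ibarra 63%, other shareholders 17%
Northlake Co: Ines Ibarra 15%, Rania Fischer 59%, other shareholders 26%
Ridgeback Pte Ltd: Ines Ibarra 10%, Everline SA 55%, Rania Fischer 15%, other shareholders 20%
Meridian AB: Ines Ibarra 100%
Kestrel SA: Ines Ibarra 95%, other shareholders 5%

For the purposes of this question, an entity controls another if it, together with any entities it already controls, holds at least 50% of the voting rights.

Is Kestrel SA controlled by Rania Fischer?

Rania holds 59% of Northlake, so Rania controls Northlake.
Neither Rania nor any entity Rania controls holds any voting interest in Kestrel.
So Rania does not control Kestrel.

No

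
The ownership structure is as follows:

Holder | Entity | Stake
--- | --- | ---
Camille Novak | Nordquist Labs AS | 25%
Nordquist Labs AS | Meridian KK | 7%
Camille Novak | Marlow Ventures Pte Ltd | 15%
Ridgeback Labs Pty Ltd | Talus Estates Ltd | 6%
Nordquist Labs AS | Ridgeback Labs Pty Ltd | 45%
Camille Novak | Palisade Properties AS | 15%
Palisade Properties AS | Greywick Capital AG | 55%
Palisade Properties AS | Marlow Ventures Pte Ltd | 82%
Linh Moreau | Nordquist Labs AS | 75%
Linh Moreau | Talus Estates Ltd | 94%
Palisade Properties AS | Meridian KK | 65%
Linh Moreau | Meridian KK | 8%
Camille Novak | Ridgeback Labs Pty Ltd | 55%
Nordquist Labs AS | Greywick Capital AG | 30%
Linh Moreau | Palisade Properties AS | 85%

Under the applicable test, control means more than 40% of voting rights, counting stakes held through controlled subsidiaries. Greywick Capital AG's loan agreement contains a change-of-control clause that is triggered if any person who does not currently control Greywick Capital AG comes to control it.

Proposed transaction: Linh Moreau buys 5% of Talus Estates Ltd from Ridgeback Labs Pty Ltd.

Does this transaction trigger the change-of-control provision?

No

The purchase adds only to Linh's holdings (Ridgeback's stake shrinks), so Linh is the only person who could newly come to control Greywick.
Linh holds 85% of Palisade, so Linh controls Palisade.
Linh holds 75% of Nordquist, so Linh controls Nordquist.
Nordquist and Palisade together hold 30% + 55% = 85% of Greywick, so Linh controls Greywick.
So Linh already controls Greywick before the transaction.
After the purchase, Linh's direct stake in Talus rises to 94% + 5% = 99%, and Ridgeback's stake falls to 1%.
Linh controlled Greywick already, so this is not a new person acquiring control; every other person's position is unchanged or reduced.
No new person acquires control, so the clause is not triggered.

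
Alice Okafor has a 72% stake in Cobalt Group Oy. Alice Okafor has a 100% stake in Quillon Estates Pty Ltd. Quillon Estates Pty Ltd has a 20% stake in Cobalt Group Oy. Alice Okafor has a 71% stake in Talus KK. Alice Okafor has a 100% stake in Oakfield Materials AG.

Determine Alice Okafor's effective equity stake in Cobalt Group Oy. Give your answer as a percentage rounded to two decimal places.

Alice reaches Cobalt along 2 paths.
Via Quillon: 100% × 20% = 20%.
Direct stake: 72% = 72%.
Total: 20% + 72% = 92%.
Rounded: 92.00%.

92.00%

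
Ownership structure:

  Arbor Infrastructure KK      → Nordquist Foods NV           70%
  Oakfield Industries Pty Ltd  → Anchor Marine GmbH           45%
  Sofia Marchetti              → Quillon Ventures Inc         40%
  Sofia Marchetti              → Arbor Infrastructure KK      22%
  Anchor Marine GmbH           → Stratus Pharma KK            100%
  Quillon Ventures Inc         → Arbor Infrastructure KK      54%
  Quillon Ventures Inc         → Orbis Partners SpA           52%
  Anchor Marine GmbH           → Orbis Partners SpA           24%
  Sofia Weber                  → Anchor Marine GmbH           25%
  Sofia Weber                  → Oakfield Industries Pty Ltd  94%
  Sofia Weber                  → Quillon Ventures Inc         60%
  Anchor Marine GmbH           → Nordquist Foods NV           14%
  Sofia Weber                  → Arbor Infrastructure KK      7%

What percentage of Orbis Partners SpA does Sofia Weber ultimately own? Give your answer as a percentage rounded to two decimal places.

Sofia Weber reaches Orbis along 3 paths.
Via Oakfield → Anchor: 94% × 45% × 24% = 10.152%.
Via Anchor: 25% × 24% = 6%.
Via Quillon: 60% × 52% = 31.2%.
Total: 10.152% + 6% + 31.2% = 47.352%.
Rounded: 47.35%.

47.35%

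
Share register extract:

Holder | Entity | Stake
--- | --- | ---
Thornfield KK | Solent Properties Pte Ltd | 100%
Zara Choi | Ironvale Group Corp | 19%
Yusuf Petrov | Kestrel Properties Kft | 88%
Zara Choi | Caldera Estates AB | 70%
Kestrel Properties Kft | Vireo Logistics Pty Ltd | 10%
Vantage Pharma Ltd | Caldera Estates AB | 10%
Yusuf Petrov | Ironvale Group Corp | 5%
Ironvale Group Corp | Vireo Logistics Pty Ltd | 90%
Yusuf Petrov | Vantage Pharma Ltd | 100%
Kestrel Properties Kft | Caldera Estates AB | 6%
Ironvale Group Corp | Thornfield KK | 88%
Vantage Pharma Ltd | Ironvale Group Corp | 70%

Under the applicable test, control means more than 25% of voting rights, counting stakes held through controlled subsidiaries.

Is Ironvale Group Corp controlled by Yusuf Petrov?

Yes

Yusuf holds 100% of Vantage, so Yusuf controls Vantage.
Vantage and Yusuf together hold 70% + 5% = 75% of Ironvale, so Yusuf controls Ironvale.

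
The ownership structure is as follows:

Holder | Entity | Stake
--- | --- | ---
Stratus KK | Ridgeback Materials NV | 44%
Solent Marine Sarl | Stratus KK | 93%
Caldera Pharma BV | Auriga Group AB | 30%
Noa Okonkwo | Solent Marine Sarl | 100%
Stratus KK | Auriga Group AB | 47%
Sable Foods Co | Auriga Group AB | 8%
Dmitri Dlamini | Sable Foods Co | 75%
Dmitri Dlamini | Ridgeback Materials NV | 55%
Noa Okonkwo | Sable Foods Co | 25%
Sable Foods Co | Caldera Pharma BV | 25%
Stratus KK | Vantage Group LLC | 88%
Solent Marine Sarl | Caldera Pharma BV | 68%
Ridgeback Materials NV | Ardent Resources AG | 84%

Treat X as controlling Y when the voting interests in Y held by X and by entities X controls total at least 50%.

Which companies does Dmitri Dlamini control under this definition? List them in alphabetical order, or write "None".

Dmitri holds 75% of Sable, so Dmitri controls Sable.
Dmitri holds 55% of Ridgeback, so Dmitri controls Ridgeback.
Ridgeback holds 84% of Ardent, so Dmitri controls Ardent.
No other company's threshold is met.

Ardent Resources AG, Ridgeback Materials NV, Sable Foods Co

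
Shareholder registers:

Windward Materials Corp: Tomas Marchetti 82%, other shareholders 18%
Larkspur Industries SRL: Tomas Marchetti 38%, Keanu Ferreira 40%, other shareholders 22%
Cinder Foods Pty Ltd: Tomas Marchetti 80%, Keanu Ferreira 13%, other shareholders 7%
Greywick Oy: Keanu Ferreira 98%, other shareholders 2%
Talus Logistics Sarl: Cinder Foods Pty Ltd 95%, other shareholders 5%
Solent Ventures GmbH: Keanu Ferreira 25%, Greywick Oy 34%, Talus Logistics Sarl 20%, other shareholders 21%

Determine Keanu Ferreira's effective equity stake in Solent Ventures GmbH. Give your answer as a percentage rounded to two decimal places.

60.79%

Keanu reaches Solent along 3 paths.
Direct stake: 25% = 25%.
Via Greywick: 98% × 34% = 33.32%.
Via Cinder → Talus: 13% × 95% × 20% = 2.47%.
Total: 25% + 33.32% + 2.47% = 60.79%.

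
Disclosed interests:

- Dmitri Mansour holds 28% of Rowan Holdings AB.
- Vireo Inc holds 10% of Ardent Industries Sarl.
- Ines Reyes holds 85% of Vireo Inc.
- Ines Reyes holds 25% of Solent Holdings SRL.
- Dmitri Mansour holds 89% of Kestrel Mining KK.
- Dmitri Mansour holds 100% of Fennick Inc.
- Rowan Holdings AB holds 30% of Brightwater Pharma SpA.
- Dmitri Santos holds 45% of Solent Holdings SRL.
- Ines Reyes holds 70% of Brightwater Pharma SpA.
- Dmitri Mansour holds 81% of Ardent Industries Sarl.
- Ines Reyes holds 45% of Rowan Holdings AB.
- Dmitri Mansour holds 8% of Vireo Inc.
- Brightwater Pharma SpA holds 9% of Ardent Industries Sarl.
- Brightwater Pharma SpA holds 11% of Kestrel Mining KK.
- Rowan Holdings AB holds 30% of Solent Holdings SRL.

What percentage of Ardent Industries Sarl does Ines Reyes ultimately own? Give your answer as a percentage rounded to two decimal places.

16.02%

Ines reaches Ardent along 3 paths.
Via Rowan → Brightwater: 45% × 30% × 9% = 1.215%.
Via Brightwater: 70% × 9% = 6.3%.
Via Vireo: 85% × 10% = 8.5%.
Total: 1.215% + 6.3% + 8.5% = 16.015%.
Rounded: 16.02%.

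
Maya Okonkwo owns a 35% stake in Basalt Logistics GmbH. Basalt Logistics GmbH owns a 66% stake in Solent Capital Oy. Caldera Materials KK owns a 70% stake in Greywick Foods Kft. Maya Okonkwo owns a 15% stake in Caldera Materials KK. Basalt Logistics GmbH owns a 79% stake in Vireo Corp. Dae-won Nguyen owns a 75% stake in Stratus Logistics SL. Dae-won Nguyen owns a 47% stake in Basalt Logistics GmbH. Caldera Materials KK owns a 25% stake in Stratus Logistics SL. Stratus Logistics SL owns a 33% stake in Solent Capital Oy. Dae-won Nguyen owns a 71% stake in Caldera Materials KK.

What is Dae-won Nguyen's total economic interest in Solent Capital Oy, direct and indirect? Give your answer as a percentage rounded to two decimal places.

61.63%

Dae-won reaches Solent along 3 paths.
Via Basalt: 47% × 66% = 31.02%.
Via Stratus: 75% × 33% = 24.75%.
Via Caldera → Stratus: 71% × 25% × 33% = 5.8575%.
Total: 31.02% + 24.75% + 5.8575% = 61.6275%.
Rounded: 61.63%.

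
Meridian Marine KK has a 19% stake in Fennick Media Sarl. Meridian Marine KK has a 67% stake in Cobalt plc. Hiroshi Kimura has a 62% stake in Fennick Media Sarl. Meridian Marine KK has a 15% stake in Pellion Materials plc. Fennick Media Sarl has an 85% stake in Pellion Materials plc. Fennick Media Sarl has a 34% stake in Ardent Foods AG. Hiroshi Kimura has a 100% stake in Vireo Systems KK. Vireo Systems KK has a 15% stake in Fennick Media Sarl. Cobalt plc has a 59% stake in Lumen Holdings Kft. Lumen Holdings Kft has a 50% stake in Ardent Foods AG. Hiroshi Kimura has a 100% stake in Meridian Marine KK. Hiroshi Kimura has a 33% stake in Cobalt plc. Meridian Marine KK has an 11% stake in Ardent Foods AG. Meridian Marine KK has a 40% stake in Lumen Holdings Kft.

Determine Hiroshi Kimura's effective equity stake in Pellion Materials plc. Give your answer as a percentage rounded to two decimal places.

96.60%

Hiroshi reaches Pellion along 4 paths.
Via Fennick: 62% × 85% = 52.7%.
Via Vireo → Fennick: 100% × 15% × 85% = 12.75%.
Via Meridian → Fennick: 100% × 19% × 85% = 16.15%.
Via Meridian: 100% × 15% = 15%.
Total: 52.7% + 12.75% + 16.15% + 15% = 96.6%.
Rounded: 96.60%.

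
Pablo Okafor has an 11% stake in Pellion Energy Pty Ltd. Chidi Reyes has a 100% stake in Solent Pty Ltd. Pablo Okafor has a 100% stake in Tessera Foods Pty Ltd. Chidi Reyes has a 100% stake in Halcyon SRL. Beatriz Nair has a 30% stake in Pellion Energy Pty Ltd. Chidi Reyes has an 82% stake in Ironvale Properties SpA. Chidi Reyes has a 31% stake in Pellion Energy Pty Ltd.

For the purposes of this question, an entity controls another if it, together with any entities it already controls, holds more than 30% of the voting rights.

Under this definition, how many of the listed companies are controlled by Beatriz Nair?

Beatriz's largest direct stake is 30% in Pellion, which does not meet the threshold.
Beatriz controls 0 companies.

0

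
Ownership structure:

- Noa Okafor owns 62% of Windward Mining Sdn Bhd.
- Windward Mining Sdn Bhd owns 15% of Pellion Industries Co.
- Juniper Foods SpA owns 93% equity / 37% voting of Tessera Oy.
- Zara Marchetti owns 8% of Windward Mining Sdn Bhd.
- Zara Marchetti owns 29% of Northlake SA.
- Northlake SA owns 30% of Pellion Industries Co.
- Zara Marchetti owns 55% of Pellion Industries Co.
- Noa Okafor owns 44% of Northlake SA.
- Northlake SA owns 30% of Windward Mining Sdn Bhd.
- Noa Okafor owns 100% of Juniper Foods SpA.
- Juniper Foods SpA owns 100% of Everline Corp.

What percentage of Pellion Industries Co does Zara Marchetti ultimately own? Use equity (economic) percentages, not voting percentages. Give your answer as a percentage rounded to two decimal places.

66.21%

Zara reaches Pellion along 4 paths.
Via Northlake → Windward: 29% × 30% × 15% = 1.305%.
Via Windward: 8% × 15% = 1.2%.
Via Northlake: 29% × 30% = 8.7%.
Direct stake: 55% = 55%.
Total: 1.305% + 1.2% + 8.7% + 55% = 66.205%.
Rounded: 66.21%.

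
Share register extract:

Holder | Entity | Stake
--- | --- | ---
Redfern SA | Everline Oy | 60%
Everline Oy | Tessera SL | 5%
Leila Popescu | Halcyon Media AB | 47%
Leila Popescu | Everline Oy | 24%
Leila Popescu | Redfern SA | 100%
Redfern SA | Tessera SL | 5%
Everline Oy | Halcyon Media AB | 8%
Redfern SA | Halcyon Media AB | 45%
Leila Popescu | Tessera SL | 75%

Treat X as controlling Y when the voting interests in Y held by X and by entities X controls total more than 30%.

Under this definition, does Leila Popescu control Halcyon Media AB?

Leila holds 100% of Redfern, so Leila controls Redfern.
Redfern and Leila together hold 60% + 24% = 84% of Everline, so Leila controls Everline.
Redfern and Everline and Leila together hold 45% + 8% + 47% = 100% of Halcyon, so Leila controls Halcyon.

Yes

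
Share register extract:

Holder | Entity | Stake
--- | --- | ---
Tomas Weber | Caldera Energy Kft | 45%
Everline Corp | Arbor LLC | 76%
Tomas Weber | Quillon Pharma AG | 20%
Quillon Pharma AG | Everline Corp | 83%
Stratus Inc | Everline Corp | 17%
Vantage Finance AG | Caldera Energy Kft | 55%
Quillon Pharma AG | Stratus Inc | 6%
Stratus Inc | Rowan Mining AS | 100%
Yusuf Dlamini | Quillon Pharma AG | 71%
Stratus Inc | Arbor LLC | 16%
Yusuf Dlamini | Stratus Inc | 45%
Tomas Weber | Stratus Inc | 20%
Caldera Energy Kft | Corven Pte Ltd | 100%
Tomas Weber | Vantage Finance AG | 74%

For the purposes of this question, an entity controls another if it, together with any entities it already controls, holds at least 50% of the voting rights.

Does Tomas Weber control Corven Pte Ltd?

Yes

Tomas holds 74% of Vantage, so Tomas controls Vantage.
Vantage and Tomas together hold 55% + 45% = 100% of Caldera, so Tomas controls Caldera.
Caldera holds 100% of Corven, so Tomas controls Corven.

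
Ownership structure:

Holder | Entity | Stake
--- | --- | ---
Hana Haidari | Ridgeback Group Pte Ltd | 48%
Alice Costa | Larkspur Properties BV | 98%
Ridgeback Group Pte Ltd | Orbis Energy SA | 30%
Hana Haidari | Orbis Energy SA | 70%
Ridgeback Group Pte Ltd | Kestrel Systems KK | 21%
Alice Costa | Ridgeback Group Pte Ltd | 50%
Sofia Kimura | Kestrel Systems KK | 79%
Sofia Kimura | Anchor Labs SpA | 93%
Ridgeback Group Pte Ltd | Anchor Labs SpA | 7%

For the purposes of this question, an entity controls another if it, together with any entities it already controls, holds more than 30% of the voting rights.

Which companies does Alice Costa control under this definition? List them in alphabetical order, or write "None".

Larkspur Properties BV, Ridgeback Group Pte Ltd

Alice holds 50% of Ridgeback, so Alice controls Ridgeback.
Alice holds 98% of Larkspur, so Alice controls Larkspur.
No other company's threshold is met.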